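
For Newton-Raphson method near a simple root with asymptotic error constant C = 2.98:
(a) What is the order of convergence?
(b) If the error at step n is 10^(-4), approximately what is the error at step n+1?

(a) Newton-Raphson has quadratic (order 2) convergence near simple roots.
    This means |e_{n+1}| ≈ C|e_n|².

(b) With |e_n| = 10^(-4) and C = 2.98:
    |e_{n+1}| ≈ 2.98 × (10^(-4))² = 2.98 × 10^(-8)

(a) 2 (quadratic); (b) |e_{n+1}| ≈ 2.980e-08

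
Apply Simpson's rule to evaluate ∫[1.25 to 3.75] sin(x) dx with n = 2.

f(x) = sin(x)
a = 1.25, b = 3.75, n = 2
h = (b - a)/n = 1.250000

Simpson's rule: (h/3)[f(x₀) + 4f(x₁) + 2f(x₂) + ... + f(xₙ)]

x_0 = 1.2500, f(x_0) = 0.948985, coefficient = 1
x_1 = 2.5000, f(x_1) = 0.598472, coefficient = 4
x_2 = 3.7500, f(x_2) = -0.571561, coefficient = 1

I ≈ (1.250000/3) × 2.771312 = 1.154713
Exact value: 1.135882
Error: 0.018832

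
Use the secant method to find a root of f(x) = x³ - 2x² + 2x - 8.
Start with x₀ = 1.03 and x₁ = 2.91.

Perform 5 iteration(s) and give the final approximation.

f(x) = x³ - 2x² + 2x - 8
x₀ = 1.03, x₁ = 2.91

Secant formula: x_{n+1} = x_n - f(x_n)(x_n - x_{n-1})/(f(x_n) - f(x_{n-1}))

Iteration 1:
  f(1.030000) = -6.969073
  f(2.910000) = 5.525971
  x_2 = 2.910000 - 5.525971×(2.910000 - 1.030000)/(5.525971 - (-6.969073))
       = 2.078564
Iteration 2:
  f(2.910000) = 5.525971
  f(2.078564) = -3.503440
  x_3 = 2.078564 - (-3.503440)×(2.078564 - 2.910000)/(-3.503440 - 5.525971)
       = 2.401164
Iteration 3:
  f(2.078564) = -3.503440
  f(2.401164) = -0.884726
  x_4 = 2.401164 - (-0.884726)×(2.401164 - 2.078564)/(-0.884726 - (-3.503440))
       = 2.510153
Iteration 4:
  f(2.401164) = -0.884726
  f(2.510153) = 0.234717
  x_5 = 2.510153 - 0.234717×(2.510153 - 2.401164)/(0.234717 - (-0.884726))
       = 2.487301
Iteration 5:
  f(2.510153) = 0.234717
  f(2.487301) = -0.010627
  x_6 = 2.487301 - (-0.010627)×(2.487301 - 2.510153)/(-0.010627 - 0.234717)
       = 2.488291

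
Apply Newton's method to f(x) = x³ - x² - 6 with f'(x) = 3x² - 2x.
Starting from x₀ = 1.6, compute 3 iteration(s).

f(x) = x³ - x² - 6
f'(x) = 3x² - 2x
x₀ = 1.6

Newton-Raphson formula: x_{n+1} = x_n - f(x_n)/f'(x_n)

Iteration 1:
  f(1.600000) = -4.464000
  f'(1.600000) = 4.480000
  x_1 = 1.600000 - (-4.464000)/4.480000 = 2.596429
Iteration 2:
  f(2.596429) = 4.762230
  f'(2.596429) = 15.031467
  x_2 = 2.596429 - 4.762230/15.031467 = 2.279611
Iteration 3:
  f(2.279611) = 0.649663
  f'(2.279611) = 11.030659
  x_3 = 2.279611 - 0.649663/11.030659 = 2.220715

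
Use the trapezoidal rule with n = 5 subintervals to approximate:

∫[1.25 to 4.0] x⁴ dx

f(x) = x⁴
a = 1.25, b = 4.0, n = 5
h = (b - a)/n = 0.550000

Trapezoidal rule: (h/2)[f(x₀) + 2f(x₁) + 2f(x₂) + ... + f(xₙ)]

x_0 = 1.2500, f(x_0) = 2.441406, coefficient = 1
x_1 = 1.8000, f(x_1) = 10.497600, coefficient = 2
x_2 = 2.3500, f(x_2) = 30.498006, coefficient = 2
x_3 = 2.9000, f(x_3) = 70.728100, coefficient = 2
x_4 = 3.4500, f(x_4) = 141.669506, coefficient = 2
x_5 = 4.0000, f(x_5) = 256.000000, coefficient = 1

I ≈ (0.550000/2) × 765.227831 = 210.437654
Exact value: 204.189648
Error: 6.248005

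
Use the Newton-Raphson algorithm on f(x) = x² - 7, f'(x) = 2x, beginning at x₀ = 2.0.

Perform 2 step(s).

f(x) = x² - 7
f'(x) = 2x
x₀ = 2.0

Newton-Raphson formula: x_{n+1} = x_n - f(x_n)/f'(x_n)

Iteration 1:
  f(2.000000) = -3.000000
  f'(2.000000) = 4.000000
  x_1 = 2.000000 - (-3.000000)/4.000000 = 2.750000
Iteration 2:
  f(2.750000) = 0.562500
  f'(2.750000) = 5.500000
  x_2 = 2.750000 - 0.562500/5.500000 = 2.647727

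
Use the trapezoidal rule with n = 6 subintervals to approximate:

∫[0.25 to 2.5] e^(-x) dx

f(x) = e^(-x)
a = 0.25, b = 2.5, n = 6
h = (b - a)/n = 0.375000

Trapezoidal rule: (h/2)[f(x₀) + 2f(x₁) + 2f(x₂) + ... + f(xₙ)]

x_0 = 0.2500, f(x_0) = 0.778801, coefficient = 1
x_1 = 0.6250, f(x_1) = 0.535261, coefficient = 2
x_2 = 1.0000, f(x_2) = 0.367879, coefficient = 2
x_3 = 1.3750, f(x_3) = 0.252840, coefficient = 2
x_4 = 1.7500, f(x_4) = 0.173774, coefficient = 2
x_5 = 2.1250, f(x_5) = 0.119433, coefficient = 2
x_6 = 2.5000, f(x_6) = 0.082085, coefficient = 1

I ≈ (0.375000/2) × 3.759261 = 0.704861
Exact value: 0.696716
Error: 0.008146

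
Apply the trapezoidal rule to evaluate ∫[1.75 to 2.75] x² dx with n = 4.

f(x) = x²
a = 1.75, b = 2.75, n = 4
h = (b - a)/n = 0.250000

Trapezoidal rule: (h/2)[f(x₀) + 2f(x₁) + 2f(x₂) + ... + f(xₙ)]

x_0 = 1.7500, f(x_0) = 3.062500, coefficient = 1
x_1 = 2.0000, f(x_1) = 4.000000, coefficient = 2
x_2 = 2.2500, f(x_2) = 5.062500, coefficient = 2
x_3 = 2.5000, f(x_3) = 6.250000, coefficient = 2
x_4 = 2.7500, f(x_4) = 7.562500, coefficient = 1

I ≈ (0.250000/2) × 41.250000 = 5.156250
Exact value: 5.145833
Error: 0.010417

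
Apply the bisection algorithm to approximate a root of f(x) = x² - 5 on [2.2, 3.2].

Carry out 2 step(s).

f(x) = x² - 5
Initial interval: [2.2, 3.2]

Iteration 1:
  c_1 = (2.200000 + 3.200000)/2 = 2.700000
  f(c_1) = f(2.700000) = 2.290000
  f(a) × f(c) < 0, new interval: [2.200000, 2.700000]
Iteration 2:
  c_2 = (2.200000 + 2.700000)/2 = 2.450000
  f(c_2) = f(2.450000) = 1.002500
  f(a) × f(c) < 0, new interval: [2.200000, 2.450000]

After 2 iteration(s), the approximation is c_2 = 2.450000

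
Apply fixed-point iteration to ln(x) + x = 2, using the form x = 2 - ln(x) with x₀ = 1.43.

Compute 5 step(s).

Equation: ln(x) + x = 2
Fixed-point form: x = 2 - ln(x)
x₀ = 1.43

x_1 = g(1.430000) = 1.642326
x_2 = g(1.642326) = 1.503887
x_3 = g(1.503887) = 1.591947
x_4 = g(1.591947) = 1.535042
x_5 = g(1.535042) = 1.571442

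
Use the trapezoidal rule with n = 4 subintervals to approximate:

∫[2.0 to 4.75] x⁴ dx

f(x) = x⁴
a = 2.0, b = 4.75, n = 4
h = (b - a)/n = 0.687500

Trapezoidal rule: (h/2)[f(x₀) + 2f(x₁) + 2f(x₂) + ... + f(xₙ)]

x_0 = 2.0000, f(x_0) = 16.000000, coefficient = 1
x_1 = 2.6875, f(x_1) = 52.166763, coefficient = 2
x_2 = 3.3750, f(x_2) = 129.746338, coefficient = 2
x_3 = 4.0625, f(x_3) = 272.378922, coefficient = 2
x_4 = 4.7500, f(x_4) = 509.066406, coefficient = 1

I ≈ (0.687500/2) × 1433.650452 = 492.817343
Exact value: 477.213086
Error: 15.604257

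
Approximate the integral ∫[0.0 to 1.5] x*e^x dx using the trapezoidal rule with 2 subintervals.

f(x) = x*e^x
a = 0.0, b = 1.5, n = 2
h = (b - a)/n = 0.750000

Trapezoidal rule: (h/2)[f(x₀) + 2f(x₁) + 2f(x₂) + ... + f(xₙ)]

x_0 = 0.0000, f(x_0) = 0.000000, coefficient = 1
x_1 = 0.7500, f(x_1) = 1.587750, coefficient = 2
x_2 = 1.5000, f(x_2) = 6.722534, coefficient = 1

I ≈ (0.750000/2) × 9.898034 = 3.711763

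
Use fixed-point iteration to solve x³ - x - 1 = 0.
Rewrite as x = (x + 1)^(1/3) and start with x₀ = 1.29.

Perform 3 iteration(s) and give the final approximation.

Equation: x³ - x - 1 = 0
Fixed-point form: x = (x + 1)^(1/3)
x₀ = 1.29

x_1 = g(1.290000) = 1.318090
x_2 = g(1.318090) = 1.323458
x_3 = g(1.323458) = 1.324479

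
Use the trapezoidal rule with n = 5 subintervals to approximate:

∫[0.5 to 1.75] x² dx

f(x) = x²
a = 0.5, b = 1.75, n = 5
h = (b - a)/n = 0.250000

Trapezoidal rule: (h/2)[f(x₀) + 2f(x₁) + 2f(x₂) + ... + f(xₙ)]

x_0 = 0.5000, f(x_0) = 0.250000, coefficient = 1
x_1 = 0.7500, f(x_1) = 0.562500, coefficient = 2
x_2 = 1.0000, f(x_2) = 1.000000, coefficient = 2
x_3 = 1.2500, f(x_3) = 1.562500, coefficient = 2
x_4 = 1.5000, f(x_4) = 2.250000, coefficient = 2
x_5 = 1.7500, f(x_5) = 3.062500, coefficient = 1

I ≈ (0.250000/2) × 14.062500 = 1.757812
Exact value: 1.744792
Error: 0.013021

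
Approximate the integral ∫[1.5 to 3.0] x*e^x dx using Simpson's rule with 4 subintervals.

f(x) = x*e^x
a = 1.5, b = 3.0, n = 4
h = (b - a)/n = 0.375000

Simpson's rule: (h/3)[f(x₀) + 4f(x₁) + 2f(x₂) + ... + f(xₙ)]

x_0 = 1.5000, f(x_0) = 6.722534, coefficient = 1
x_1 = 1.8750, f(x_1) = 12.226536, coefficient = 4
x_2 = 2.2500, f(x_2) = 21.347406, coefficient = 2
x_3 = 2.6250, f(x_3) = 36.237007, coefficient = 4
x_4 = 3.0000, f(x_4) = 60.256611, coefficient = 1

I ≈ (0.375000/3) × 303.528128 = 37.941016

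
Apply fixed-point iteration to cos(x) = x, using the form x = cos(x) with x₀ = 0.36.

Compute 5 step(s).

Equation: cos(x) = x
Fixed-point form: x = cos(x)
x₀ = 0.36

x_1 = g(0.360000) = 0.935897
x_2 = g(0.935897) = 0.593097
x_3 = g(0.593097) = 0.829214
x_4 = g(0.829214) = 0.675456
x_5 = g(0.675456) = 0.780422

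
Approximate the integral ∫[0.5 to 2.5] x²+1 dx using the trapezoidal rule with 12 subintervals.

f(x) = x²+1
a = 0.5, b = 2.5, n = 12
h = (b - a)/n = 0.166667

Trapezoidal rule: (h/2)[f(x₀) + 2f(x₁) + 2f(x₂) + ... + f(xₙ)]

x_0 = 0.5000, f(x_0) = 1.250000, coefficient = 1
x_1 = 0.6667, f(x_1) = 1.444444, coefficient = 2
x_2 = 0.8333, f(x_2) = 1.694444, coefficient = 2
x_3 = 1.0000, f(x_3) = 2.000000, coefficient = 2
x_4 = 1.1667, f(x_4) = 2.361111, coefficient = 2
x_5 = 1.3333, f(x_5) = 2.777778, coefficient = 2
x_6 = 1.5000, f(x_6) = 3.250000, coefficient = 2
x_7 = 1.6667, f(x_7) = 3.777778, coefficient = 2
x_8 = 1.8333, f(x_8) = 4.361111, coefficient = 2
x_9 = 2.0000, f(x_9) = 5.000000, coefficient = 2
x_10 = 2.1667, f(x_10) = 5.694444, coefficient = 2
x_11 = 2.3333, f(x_11) = 6.444444, coefficient = 2
x_12 = 2.5000, f(x_12) = 7.250000, coefficient = 1

I ≈ (0.166667/2) × 86.111111 = 7.175926
Exact value: 7.166667
Error: 0.009259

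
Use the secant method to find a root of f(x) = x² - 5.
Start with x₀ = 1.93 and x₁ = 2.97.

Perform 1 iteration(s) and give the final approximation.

f(x) = x² - 5
x₀ = 1.93, x₁ = 2.97

Secant formula: x_{n+1} = x_n - f(x_n)(x_n - x_{n-1})/(f(x_n) - f(x_{n-1}))

Iteration 1:
  f(1.930000) = -1.275100
  f(2.970000) = 3.820900
  x_2 = 2.970000 - 3.820900×(2.970000 - 1.930000)/(3.820900 - (-1.275100))
       = 2.190224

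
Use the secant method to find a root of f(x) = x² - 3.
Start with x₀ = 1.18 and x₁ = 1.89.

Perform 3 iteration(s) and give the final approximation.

f(x) = x² - 3
x₀ = 1.18, x₁ = 1.89

Secant formula: x_{n+1} = x_n - f(x_n)(x_n - x_{n-1})/(f(x_n) - f(x_{n-1}))

Iteration 1:
  f(1.180000) = -1.607600
  f(1.890000) = 0.572100
  x_2 = 1.890000 - 0.572100×(1.890000 - 1.180000)/(0.572100 - (-1.607600))
       = 1.703648
Iteration 2:
  f(1.890000) = 0.572100
  f(1.703648) = -0.097583
  x_3 = 1.703648 - (-0.097583)×(1.703648 - 1.890000)/(-0.097583 - 0.572100)
       = 1.730802
Iteration 3:
  f(1.703648) = -0.097583
  f(1.730802) = -0.004323
  x_4 = 1.730802 - (-0.004323)×(1.730802 - 1.703648)/(-0.004323 - (-0.097583))
       = 1.732061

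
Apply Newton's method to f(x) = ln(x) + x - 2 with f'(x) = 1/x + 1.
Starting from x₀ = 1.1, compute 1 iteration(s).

f(x) = ln(x) + x - 2
f'(x) = 1/x + 1
x₀ = 1.1

Newton-Raphson formula: x_{n+1} = x_n - f(x_n)/f'(x_n)

Iteration 1:
  f(1.100000) = -0.804690
  f'(1.100000) = 1.909091
  x_1 = 1.100000 - (-0.804690)/1.909091 = 1.521504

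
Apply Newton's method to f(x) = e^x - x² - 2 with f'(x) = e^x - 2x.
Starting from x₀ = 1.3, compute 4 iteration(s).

f(x) = e^x - x² - 2
f'(x) = e^x - 2x
x₀ = 1.3

Newton-Raphson formula: x_{n+1} = x_n - f(x_n)/f'(x_n)

Iteration 1:
  f(1.300000) = -0.020703
  f'(1.300000) = 1.069297
  x_1 = 1.300000 - (-0.020703)/1.069297 = 1.319362
Iteration 2:
  f(1.319362) = 0.000317
  f'(1.319362) = 1.102309
  x_2 = 1.319362 - 0.000317/1.102309 = 1.319074
Iteration 3:
  f(1.319074) = 0.000000
  f'(1.319074) = 1.101808
  x_3 = 1.319074 - 0.000000/1.101808 = 1.319074
Iteration 4:
  f(1.319074) = 0.000000
  f'(1.319074) = 1.101808
  x_4 = 1.319074 - 0.000000/1.101808 = 1.319074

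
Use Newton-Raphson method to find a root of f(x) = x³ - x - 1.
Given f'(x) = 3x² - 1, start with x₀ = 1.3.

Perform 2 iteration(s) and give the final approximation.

f(x) = x³ - x - 1
f'(x) = 3x² - 1
x₀ = 1.3

Newton-Raphson formula: x_{n+1} = x_n - f(x_n)/f'(x_n)

Iteration 1:
  f(1.300000) = -0.103000
  f'(1.300000) = 4.070000
  x_1 = 1.300000 - (-0.103000)/4.070000 = 1.325307
Iteration 2:
  f(1.325307) = 0.002514
  f'(1.325307) = 4.269317
  x_2 = 1.325307 - 0.002514/4.269317 = 1.324718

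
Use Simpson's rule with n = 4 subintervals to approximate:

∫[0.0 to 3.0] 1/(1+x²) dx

f(x) = 1/(1+x²)
a = 0.0, b = 3.0, n = 4
h = (b - a)/n = 0.750000

Simpson's rule: (h/3)[f(x₀) + 4f(x₁) + 2f(x₂) + ... + f(xₙ)]

x_0 = 0.0000, f(x_0) = 1.000000, coefficient = 1
x_1 = 0.7500, f(x_1) = 0.640000, coefficient = 4
x_2 = 1.5000, f(x_2) = 0.307692, coefficient = 2
x_3 = 2.2500, f(x_3) = 0.164948, coefficient = 4
x_4 = 3.0000, f(x_4) = 0.100000, coefficient = 1

I ≈ (0.750000/3) × 4.935178 = 1.233795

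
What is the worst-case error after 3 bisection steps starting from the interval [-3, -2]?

Bisection error bound: |error| ≤ (b-a)/2^n
|error| ≤ (-2 - (-3))/2^3 = 1/2^3
|error| ≤ 0.1250000000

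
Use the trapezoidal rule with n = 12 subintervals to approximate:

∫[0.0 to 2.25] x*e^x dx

f(x) = x*e^x
a = 0.0, b = 2.25, n = 12
h = (b - a)/n = 0.187500

Trapezoidal rule: (h/2)[f(x₀) + 2f(x₁) + 2f(x₂) + ... + f(xₙ)]

x_0 = 0.0000, f(x_0) = 0.000000, coefficient = 1
x_1 = 0.1875, f(x_1) = 0.226168, coefficient = 2
x_2 = 0.3750, f(x_2) = 0.545622, coefficient = 2
x_3 = 0.5625, f(x_3) = 0.987218, coefficient = 2
x_4 = 0.7500, f(x_4) = 1.587750, coefficient = 2
x_5 = 0.9375, f(x_5) = 2.393990, coefficient = 2
x_6 = 1.1250, f(x_6) = 3.465244, coefficient = 2
x_7 = 1.3125, f(x_7) = 4.876529, coefficient = 2
x_8 = 1.5000, f(x_8) = 6.722534, coefficient = 2
x_9 = 1.6875, f(x_9) = 9.122539, coefficient = 2
x_10 = 1.8750, f(x_10) = 12.226536, coefficient = 2
x_11 = 2.0625, f(x_11) = 16.222819, coefficient = 2
x_12 = 2.2500, f(x_12) = 21.347406, coefficient = 1

I ≈ (0.187500/2) × 138.101303 = 12.946997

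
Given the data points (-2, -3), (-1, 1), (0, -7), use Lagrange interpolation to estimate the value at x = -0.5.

Lagrange interpolation formula:
P(x) = Σ yᵢ × Lᵢ(x)
where Lᵢ(x) = Π_{j≠i} (x - xⱼ)/(xᵢ - xⱼ)

L_0(-0.5) = (-0.5 - (-1))/(-2 - (-1)) × (-0.5 - 0)/(-2 - 0) = -0.125000
L_1(-0.5) = (-0.5 - (-2))/(-1 - (-2)) × (-0.5 - 0)/(-1 - 0) = 0.750000
L_2(-0.5) = (-0.5 - (-2))/(0 - (-2)) × (-0.5 - (-1))/(0 - (-1)) = 0.375000

P(-0.5) = (-3)×L_0(-0.5) + 1×L_1(-0.5) + (-7)×L_2(-0.5)
P(-0.5) = -1.500000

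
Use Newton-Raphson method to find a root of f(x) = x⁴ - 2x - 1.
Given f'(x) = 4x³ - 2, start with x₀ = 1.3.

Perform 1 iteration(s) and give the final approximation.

f(x) = x⁴ - 2x - 1
f'(x) = 4x³ - 2
x₀ = 1.3

Newton-Raphson formula: x_{n+1} = x_n - f(x_n)/f'(x_n)

Iteration 1:
  f(1.300000) = -0.743900
  f'(1.300000) = 6.788000
  x_1 = 1.300000 - (-0.743900)/6.788000 = 1.409590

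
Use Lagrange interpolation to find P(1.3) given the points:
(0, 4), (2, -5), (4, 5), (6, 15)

Lagrange interpolation formula:
P(x) = Σ yᵢ × Lᵢ(x)
where Lᵢ(x) = Π_{j≠i} (x - xⱼ)/(xᵢ - xⱼ)

L_0(1.3) = (1.3 - 2)/(0 - 2) × (1.3 - 4)/(0 - 4) × (1.3 - 6)/(0 - 6) = 0.185062
L_1(1.3) = (1.3 - 0)/(2 - 0) × (1.3 - 4)/(2 - 4) × (1.3 - 6)/(2 - 6) = 1.031063
L_2(1.3) = (1.3 - 0)/(4 - 0) × (1.3 - 2)/(4 - 2) × (1.3 - 6)/(4 - 6) = -0.267313
L_3(1.3) = (1.3 - 0)/(6 - 0) × (1.3 - 2)/(6 - 2) × (1.3 - 4)/(6 - 4) = 0.051188

P(1.3) = 4×L_0(1.3) + (-5)×L_1(1.3) + 5×L_2(1.3) + 15×L_3(1.3)
P(1.3) = -4.983813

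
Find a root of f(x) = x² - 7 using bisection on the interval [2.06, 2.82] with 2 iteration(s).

f(x) = x² - 7
Initial interval: [2.06, 2.82]

Iteration 1:
  c_1 = (2.060000 + 2.820000)/2 = 2.440000
  f(c_1) = f(2.440000) = -1.046400
  f(a) × f(c) ≥ 0, new interval: [2.440000, 2.820000]
Iteration 2:
  c_2 = (2.440000 + 2.820000)/2 = 2.630000
  f(c_2) = f(2.630000) = -0.083100
  f(a) × f(c) ≥ 0, new interval: [2.630000, 2.820000]

After 2 iteration(s), the approximation is c_2 = 2.630000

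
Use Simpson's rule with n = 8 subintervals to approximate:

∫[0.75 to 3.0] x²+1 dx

f(x) = x²+1
a = 0.75, b = 3.0, n = 8
h = (b - a)/n = 0.281250

Simpson's rule: (h/3)[f(x₀) + 4f(x₁) + 2f(x₂) + ... + f(xₙ)]

x_0 = 0.7500, f(x_0) = 1.562500, coefficient = 1
x_1 = 1.0312, f(x_1) = 2.063477, coefficient = 4
x_2 = 1.3125, f(x_2) = 2.722656, coefficient = 2
x_3 = 1.5938, f(x_3) = 3.540039, coefficient = 4
x_4 = 1.8750, f(x_4) = 4.515625, coefficient = 2
x_5 = 2.1562, f(x_5) = 5.649414, coefficient = 4
x_6 = 2.4375, f(x_6) = 6.941406, coefficient = 2
x_7 = 2.7188, f(x_7) = 8.391602, coefficient = 4
x_8 = 3.0000, f(x_8) = 10.000000, coefficient = 1

I ≈ (0.281250/3) × 118.500000 = 11.109375
Exact value: 11.109375
Error: 0.000000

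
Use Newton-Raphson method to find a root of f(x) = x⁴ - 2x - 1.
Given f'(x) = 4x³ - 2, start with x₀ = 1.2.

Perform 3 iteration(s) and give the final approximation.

f(x) = x⁴ - 2x - 1
f'(x) = 4x³ - 2
x₀ = 1.2

Newton-Raphson formula: x_{n+1} = x_n - f(x_n)/f'(x_n)

Iteration 1:
  f(1.200000) = -1.326400
  f'(1.200000) = 4.912000
  x_1 = 1.200000 - (-1.326400)/4.912000 = 1.470033
Iteration 2:
  f(1.470033) = 0.729838
  f'(1.470033) = 10.706937
  x_2 = 1.470033 - 0.729838/10.706937 = 1.401868
Iteration 3:
  f(1.401868) = 0.058405
  f'(1.401868) = 9.019986
  x_3 = 1.401868 - 0.058405/9.019986 = 1.395393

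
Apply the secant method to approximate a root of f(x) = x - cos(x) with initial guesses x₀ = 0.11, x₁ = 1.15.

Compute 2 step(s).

f(x) = x - cos(x)
x₀ = 0.11, x₁ = 1.15

Secant formula: x_{n+1} = x_n - f(x_n)(x_n - x_{n-1})/(f(x_n) - f(x_{n-1}))

Iteration 1:
  f(0.110000) = -0.883956
  f(1.150000) = 0.741513
  x_2 = 1.150000 - 0.741513×(1.150000 - 0.110000)/(0.741513 - (-0.883956))
       = 0.675569
Iteration 2:
  f(1.150000) = 0.741513
  f(0.675569) = -0.104783
  x_3 = 0.675569 - (-0.104783)×(0.675569 - 1.150000)/(-0.104783 - 0.741513)
       = 0.734310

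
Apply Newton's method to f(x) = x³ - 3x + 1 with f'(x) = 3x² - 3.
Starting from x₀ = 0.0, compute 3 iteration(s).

f(x) = x³ - 3x + 1
f'(x) = 3x² - 3
x₀ = 0.0

Newton-Raphson formula: x_{n+1} = x_n - f(x_n)/f'(x_n)

Iteration 1:
  f(0.000000) = 1.000000
  f'(0.000000) = -3.000000
  x_1 = 0.000000 - 1.000000/(-3.000000) = 0.333333
Iteration 2:
  f(0.333333) = 0.037037
  f'(0.333333) = -2.666667
  x_2 = 0.333333 - 0.037037/(-2.666667) = 0.347222
Iteration 3:
  f(0.347222) = 0.000196
  f'(0.347222) = -2.638310
  x_3 = 0.347222 - 0.000196/(-2.638310) = 0.347296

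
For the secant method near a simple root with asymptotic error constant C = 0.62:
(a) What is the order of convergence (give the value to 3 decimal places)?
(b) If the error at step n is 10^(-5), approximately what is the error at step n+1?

(a) Secant method has superlinear convergence with order φ = (1+√5)/2 ≈ 1.618.
    This means |e_{n+1}| ≈ C|e_n|^1.618.

(b) With |e_n| = 10^(-5) and C = 0.62:
    |e_{n+1}| ≈ 0.62 × (10^(-5))^1.618 = 0.62 × 10^(-8.09)

(a) ≈ 1.618 (golden ratio); (b) |e_{n+1}| ≈ 5.038e-09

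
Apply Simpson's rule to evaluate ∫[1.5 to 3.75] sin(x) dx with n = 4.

f(x) = sin(x)
a = 1.5, b = 3.75, n = 4
h = (b - a)/n = 0.562500

Simpson's rule: (h/3)[f(x₀) + 4f(x₁) + 2f(x₂) + ... + f(xₙ)]

x_0 = 1.5000, f(x_0) = 0.997495, coefficient = 1
x_1 = 2.0625, f(x_1) = 0.881530, coefficient = 4
x_2 = 2.6250, f(x_2) = 0.493920, coefficient = 2
x_3 = 3.1875, f(x_3) = -0.045891, coefficient = 4
x_4 = 3.7500, f(x_4) = -0.571561, coefficient = 1

I ≈ (0.562500/3) × 4.756329 = 0.891812
Exact value: 0.891297
Error: 0.000515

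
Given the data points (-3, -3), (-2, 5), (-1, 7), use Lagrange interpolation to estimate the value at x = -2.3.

Lagrange interpolation formula:
P(x) = Σ yᵢ × Lᵢ(x)
where Lᵢ(x) = Π_{j≠i} (x - xⱼ)/(xᵢ - xⱼ)

L_0(-2.3) = (-2.3 - (-2))/(-3 - (-2)) × (-2.3 - (-1))/(-3 - (-1)) = 0.195000
L_1(-2.3) = (-2.3 - (-3))/(-2 - (-3)) × (-2.3 - (-1))/(-2 - (-1)) = 0.910000
L_2(-2.3) = (-2.3 - (-3))/(-1 - (-3)) × (-2.3 - (-2))/(-1 - (-2)) = -0.105000

P(-2.3) = (-3)×L_0(-2.3) + 5×L_1(-2.3) + 7×L_2(-2.3)
P(-2.3) = 3.230000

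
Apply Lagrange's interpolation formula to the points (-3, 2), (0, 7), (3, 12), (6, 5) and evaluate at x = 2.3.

Lagrange interpolation formula:
P(x) = Σ yᵢ × Lᵢ(x)
where Lᵢ(x) = Π_{j≠i} (x - xⱼ)/(xᵢ - xⱼ)

L_0(2.3) = (2.3 - 0)/(-3 - 0) × (2.3 - 3)/(-3 - 3) × (2.3 - 6)/(-3 - 6) = -0.036772
L_1(2.3) = (2.3 - (-3))/(0 - (-3)) × (2.3 - 3)/(0 - 3) × (2.3 - 6)/(0 - 6) = 0.254204
L_2(2.3) = (2.3 - (-3))/(3 - (-3)) × (2.3 - 0)/(3 - 0) × (2.3 - 6)/(3 - 6) = 0.835241
L_3(2.3) = (2.3 - (-3))/(6 - (-3)) × (2.3 - 0)/(6 - 0) × (2.3 - 3)/(6 - 3) = -0.052673

P(2.3) = 2×L_0(2.3) + 7×L_1(2.3) + 12×L_2(2.3) + 5×L_3(2.3)
P(2.3) = 11.465407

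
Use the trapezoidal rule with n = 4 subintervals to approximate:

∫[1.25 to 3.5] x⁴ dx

f(x) = x⁴
a = 1.25, b = 3.5, n = 4
h = (b - a)/n = 0.562500

Trapezoidal rule: (h/2)[f(x₀) + 2f(x₁) + 2f(x₂) + ... + f(xₙ)]

x_0 = 1.2500, f(x_0) = 2.441406, coefficient = 1
x_1 = 1.8125, f(x_1) = 10.792252, coefficient = 2
x_2 = 2.3750, f(x_2) = 31.816650, coefficient = 2
x_3 = 2.9375, f(x_3) = 74.458023, coefficient = 2
x_4 = 3.5000, f(x_4) = 150.062500, coefficient = 1

I ≈ (0.562500/2) × 386.637756 = 108.741869
Exact value: 104.433398
Error: 4.308471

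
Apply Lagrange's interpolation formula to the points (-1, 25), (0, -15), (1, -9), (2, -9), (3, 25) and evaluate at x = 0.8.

Lagrange interpolation formula:
P(x) = Σ yᵢ × Lᵢ(x)
where Lᵢ(x) = Π_{j≠i} (x - xⱼ)/(xᵢ - xⱼ)

L_0(0.8) = (0.8 - 0)/(-1 - 0) × (0.8 - 1)/(-1 - 1) × (0.8 - 2)/(-1 - 2) × (0.8 - 3)/(-1 - 3) = -0.017600
L_1(0.8) = (0.8 - (-1))/(0 - (-1)) × (0.8 - 1)/(0 - 1) × (0.8 - 2)/(0 - 2) × (0.8 - 3)/(0 - 3) = 0.158400
L_2(0.8) = (0.8 - (-1))/(1 - (-1)) × (0.8 - 0)/(1 - 0) × (0.8 - 2)/(1 - 2) × (0.8 - 3)/(1 - 3) = 0.950400
L_3(0.8) = (0.8 - (-1))/(2 - (-1)) × (0.8 - 0)/(2 - 0) × (0.8 - 1)/(2 - 1) × (0.8 - 3)/(2 - 3) = -0.105600
L_4(0.8) = (0.8 - (-1))/(3 - (-1)) × (0.8 - 0)/(3 - 0) × (0.8 - 1)/(3 - 1) × (0.8 - 2)/(3 - 2) = 0.014400

P(0.8) = 25×L_0(0.8) + (-15)×L_1(0.8) + (-9)×L_2(0.8) + (-9)×L_3(0.8) + 25×L_4(0.8)
P(0.8) = -10.059200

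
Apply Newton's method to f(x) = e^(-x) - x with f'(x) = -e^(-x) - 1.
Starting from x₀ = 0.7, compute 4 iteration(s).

f(x) = e^(-x) - x
f'(x) = -e^(-x) - 1
x₀ = 0.7

Newton-Raphson formula: x_{n+1} = x_n - f(x_n)/f'(x_n)

Iteration 1:
  f(0.700000) = -0.203415
  f'(0.700000) = -1.496585
  x_1 = 0.700000 - (-0.203415)/(-1.496585) = 0.564081
Iteration 2:
  f(0.564081) = 0.004802
  f'(0.564081) = -1.568883
  x_2 = 0.564081 - 0.004802/(-1.568883) = 0.567142
Iteration 3:
  f(0.567142) = 0.000003
  f'(0.567142) = -1.567144
  x_3 = 0.567142 - 0.000003/(-1.567144) = 0.567143
Iteration 4:
  f(0.567143) = 0.000000
  f'(0.567143) = -1.567143
  x_4 = 0.567143 - 0.000000/(-1.567143) = 0.567143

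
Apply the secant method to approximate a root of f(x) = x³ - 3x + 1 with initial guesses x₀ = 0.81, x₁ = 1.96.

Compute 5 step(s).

f(x) = x³ - 3x + 1
x₀ = 0.81, x₁ = 1.96

Secant formula: x_{n+1} = x_n - f(x_n)(x_n - x_{n-1})/(f(x_n) - f(x_{n-1}))

Iteration 1:
  f(0.810000) = -0.898559
  f(1.960000) = 2.649536
  x_2 = 1.960000 - 2.649536×(1.960000 - 0.810000)/(2.649536 - (-0.898559))
       = 1.101239
Iteration 2:
  f(1.960000) = 2.649536
  f(1.101239) = -0.968215
  x_3 = 1.101239 - (-0.968215)×(1.101239 - 1.960000)/(-0.968215 - 2.649536)
       = 1.331068
Iteration 3:
  f(1.101239) = -0.968215
  f(1.331068) = -0.634895
  x_4 = 1.331068 - (-0.634895)×(1.331068 - 1.101239)/(-0.634895 - (-0.968215))
       = 1.768838
Iteration 4:
  f(1.331068) = -0.634895
  f(1.768838) = 1.227805
  x_5 = 1.768838 - 1.227805×(1.768838 - 1.331068)/(1.227805 - (-0.634895))
       = 1.480280
Iteration 5:
  f(1.768838) = 1.227805
  f(1.480280) = -0.197206
  x_6 = 1.480280 - (-0.197206)×(1.480280 - 1.768838)/(-0.197206 - 1.227805)
       = 1.520214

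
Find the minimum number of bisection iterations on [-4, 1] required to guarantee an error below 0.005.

We need (b-a)/2^n ≤ 0.005
(1 - (-4))/2^n ≤ 0.005
5/2^n ≤ 0.005
2^n ≥ 1000
n ≥ log₂(1000) = 9.97
n ≥ 10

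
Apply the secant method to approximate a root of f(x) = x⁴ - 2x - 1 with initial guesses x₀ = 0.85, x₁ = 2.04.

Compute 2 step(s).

f(x) = x⁴ - 2x - 1
x₀ = 0.85, x₁ = 2.04

Secant formula: x_{n+1} = x_n - f(x_n)(x_n - x_{n-1})/(f(x_n) - f(x_{n-1}))

Iteration 1:
  f(0.850000) = -2.177994
  f(2.040000) = 12.238915
  x_2 = 2.040000 - 12.238915×(2.040000 - 0.850000)/(12.238915 - (-2.177994))
       = 1.029776
Iteration 2:
  f(2.040000) = 12.238915
  f(1.029776) = -1.935022
  x_3 = 1.029776 - (-1.935022)×(1.029776 - 2.040000)/(-1.935022 - 12.238915)
       = 1.167691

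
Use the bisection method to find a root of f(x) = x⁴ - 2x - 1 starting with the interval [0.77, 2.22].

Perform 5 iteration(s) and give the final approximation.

f(x) = x⁴ - 2x - 1
Initial interval: [0.77, 2.22]

Iteration 1:
  c_1 = (0.770000 + 2.220000)/2 = 1.495000
  f(c_1) = f(1.495000) = 1.005337
  f(a) × f(c) < 0, new interval: [0.770000, 1.495000]
Iteration 2:
  c_2 = (0.770000 + 1.495000)/2 = 1.132500
  f(c_2) = f(1.132500) = -1.620049
  f(a) × f(c) ≥ 0, new interval: [1.132500, 1.495000]
Iteration 3:
  c_3 = (1.132500 + 1.495000)/2 = 1.313750
  f(c_3) = f(1.313750) = -0.648634
  f(a) × f(c) ≥ 0, new interval: [1.313750, 1.495000]
Iteration 4:
  c_4 = (1.313750 + 1.495000)/2 = 1.404375
  f(c_4) = f(1.404375) = 0.081096
  f(a) × f(c) < 0, new interval: [1.313750, 1.404375]
Iteration 5:
  c_5 = (1.313750 + 1.404375)/2 = 1.359063
  f(c_5) = f(1.359063) = -0.306528
  f(a) × f(c) ≥ 0, new interval: [1.359063, 1.404375]

After 5 iteration(s), the approximation is c_5 = 1.359063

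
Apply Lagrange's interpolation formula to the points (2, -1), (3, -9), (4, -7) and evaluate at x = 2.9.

Lagrange interpolation formula:
P(x) = Σ yᵢ × Lᵢ(x)
where Lᵢ(x) = Π_{j≠i} (x - xⱼ)/(xᵢ - xⱼ)

L_0(2.9) = (2.9 - 3)/(2 - 3) × (2.9 - 4)/(2 - 4) = 0.055000
L_1(2.9) = (2.9 - 2)/(3 - 2) × (2.9 - 4)/(3 - 4) = 0.990000
L_2(2.9) = (2.9 - 2)/(4 - 2) × (2.9 - 3)/(4 - 3) = -0.045000

P(2.9) = (-1)×L_0(2.9) + (-9)×L_1(2.9) + (-7)×L_2(2.9)
P(2.9) = -8.650000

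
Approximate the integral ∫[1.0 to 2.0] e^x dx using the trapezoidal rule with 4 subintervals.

f(x) = e^x
a = 1.0, b = 2.0, n = 4
h = (b - a)/n = 0.250000

Trapezoidal rule: (h/2)[f(x₀) + 2f(x₁) + 2f(x₂) + ... + f(xₙ)]

x_0 = 1.0000, f(x_0) = 2.718282, coefficient = 1
x_1 = 1.2500, f(x_1) = 3.490343, coefficient = 2
x_2 = 1.5000, f(x_2) = 4.481689, coefficient = 2
x_3 = 1.7500, f(x_3) = 5.754603, coefficient = 2
x_4 = 2.0000, f(x_4) = 7.389056, coefficient = 1

I ≈ (0.250000/2) × 37.560607 = 4.695076
Exact value: 4.670774
Error: 0.024302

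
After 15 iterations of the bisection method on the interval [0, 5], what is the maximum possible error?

Bisection error bound: |error| ≤ (b-a)/2^n
|error| ≤ (5 - 0)/2^15 = 5/2^15
|error| ≤ 0.0001525879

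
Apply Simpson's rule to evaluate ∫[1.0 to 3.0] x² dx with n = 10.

f(x) = x²
a = 1.0, b = 3.0, n = 10
h = (b - a)/n = 0.200000

Simpson's rule: (h/3)[f(x₀) + 4f(x₁) + 2f(x₂) + ... + f(xₙ)]

x_0 = 1.0000, f(x_0) = 1.000000, coefficient = 1
x_1 = 1.2000, f(x_1) = 1.440000, coefficient = 4
x_2 = 1.4000, f(x_2) = 1.960000, coefficient = 2
x_3 = 1.6000, f(x_3) = 2.560000, coefficient = 4
x_4 = 1.8000, f(x_4) = 3.240000, coefficient = 2
x_5 = 2.0000, f(x_5) = 4.000000, coefficient = 4
x_6 = 2.2000, f(x_6) = 4.840000, coefficient = 2
x_7 = 2.4000, f(x_7) = 5.760000, coefficient = 4
x_8 = 2.6000, f(x_8) = 6.760000, coefficient = 2
x_9 = 2.8000, f(x_9) = 7.840000, coefficient = 4
x_10 = 3.0000, f(x_10) = 9.000000, coefficient = 1

I ≈ (0.200000/3) × 130.000000 = 8.666667
Exact value: 8.666667
Error: 0.000000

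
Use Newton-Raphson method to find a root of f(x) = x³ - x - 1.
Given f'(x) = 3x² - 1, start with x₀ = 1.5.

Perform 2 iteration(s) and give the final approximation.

f(x) = x³ - x - 1
f'(x) = 3x² - 1
x₀ = 1.5

Newton-Raphson formula: x_{n+1} = x_n - f(x_n)/f'(x_n)

Iteration 1:
  f(1.500000) = 0.875000
  f'(1.500000) = 5.750000
  x_1 = 1.500000 - 0.875000/5.750000 = 1.347826
Iteration 2:
  f(1.347826) = 0.100682
  f'(1.347826) = 4.449905
  x_2 = 1.347826 - 0.100682/4.449905 = 1.325200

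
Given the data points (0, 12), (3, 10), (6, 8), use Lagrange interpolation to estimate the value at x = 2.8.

Lagrange interpolation formula:
P(x) = Σ yᵢ × Lᵢ(x)
where Lᵢ(x) = Π_{j≠i} (x - xⱼ)/(xᵢ - xⱼ)

L_0(2.8) = (2.8 - 3)/(0 - 3) × (2.8 - 6)/(0 - 6) = 0.035556
L_1(2.8) = (2.8 - 0)/(3 - 0) × (2.8 - 6)/(3 - 6) = 0.995556
L_2(2.8) = (2.8 - 0)/(6 - 0) × (2.8 - 3)/(6 - 3) = -0.031111

P(2.8) = 12×L_0(2.8) + 10×L_1(2.8) + 8×L_2(2.8)
P(2.8) = 10.133333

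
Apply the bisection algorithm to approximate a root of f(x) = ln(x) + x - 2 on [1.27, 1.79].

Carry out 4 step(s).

f(x) = ln(x) + x - 2
Initial interval: [1.27, 1.79]

Iteration 1:
  c_1 = (1.270000 + 1.790000)/2 = 1.530000
  f(c_1) = f(1.530000) = -0.044732
  f(a) × f(c) ≥ 0, new interval: [1.530000, 1.790000]
Iteration 2:
  c_2 = (1.530000 + 1.790000)/2 = 1.660000
  f(c_2) = f(1.660000) = 0.166818
  f(a) × f(c) < 0, new interval: [1.530000, 1.660000]
Iteration 3:
  c_3 = (1.530000 + 1.660000)/2 = 1.595000
  f(c_3) = f(1.595000) = 0.061874
  f(a) × f(c) < 0, new interval: [1.530000, 1.595000]
Iteration 4:
  c_4 = (1.530000 + 1.595000)/2 = 1.562500
  f(c_4) = f(1.562500) = 0.008787
  f(a) × f(c) < 0, new interval: [1.530000, 1.562500]

After 4 iteration(s), the approximation is c_4 = 1.562500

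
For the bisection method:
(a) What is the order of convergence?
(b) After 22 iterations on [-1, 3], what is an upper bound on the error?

(a) Bisection has linear (order 1) convergence; the error is halved each step.

(b) Error bound = (b-a)/2^n = (3 - (-1))/2^{22}
    = 4/2^{22}

(a) 1 (linear); (b) error ≤ 9.54e-07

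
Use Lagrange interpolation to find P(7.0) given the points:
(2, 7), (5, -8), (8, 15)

Lagrange interpolation formula:
P(x) = Σ yᵢ × Lᵢ(x)
where Lᵢ(x) = Π_{j≠i} (x - xⱼ)/(xᵢ - xⱼ)

L_0(7.0) = (7.0 - 5)/(2 - 5) × (7.0 - 8)/(2 - 8) = -0.111111
L_1(7.0) = (7.0 - 2)/(5 - 2) × (7.0 - 8)/(5 - 8) = 0.555556
L_2(7.0) = (7.0 - 2)/(8 - 2) × (7.0 - 5)/(8 - 5) = 0.555556

P(7.0) = 7×L_0(7.0) + (-8)×L_1(7.0) + 15×L_2(7.0)
P(7.0) = 3.111111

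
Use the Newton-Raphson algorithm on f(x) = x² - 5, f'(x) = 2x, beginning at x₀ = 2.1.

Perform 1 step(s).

f(x) = x² - 5
f'(x) = 2x
x₀ = 2.1

Newton-Raphson formula: x_{n+1} = x_n - f(x_n)/f'(x_n)

Iteration 1:
  f(2.100000) = -0.590000
  f'(2.100000) = 4.200000
  x_1 = 2.100000 - (-0.590000)/4.200000 = 2.240476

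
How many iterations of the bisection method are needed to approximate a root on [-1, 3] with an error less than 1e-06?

We need (b-a)/2^n ≤ 1e-06
(3 - (-1))/2^n ≤ 1e-06
4/2^n ≤ 1e-06
2^n ≥ 4000000
n ≥ log₂(4000000) = 21.93
n ≥ 22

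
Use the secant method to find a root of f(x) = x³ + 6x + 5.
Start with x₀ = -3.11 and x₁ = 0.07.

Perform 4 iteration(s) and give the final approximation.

f(x) = x³ + 6x + 5
x₀ = -3.11, x₁ = 0.07

Secant formula: x_{n+1} = x_n - f(x_n)(x_n - x_{n-1})/(f(x_n) - f(x_{n-1}))

Iteration 1:
  f(-3.110000) = -43.740231
  f(0.070000) = 5.420343
  x_2 = 0.070000 - 5.420343×(0.070000 - (-3.110000))/(5.420343 - (-43.740231))
       = -0.280620
Iteration 2:
  f(0.070000) = 5.420343
  f(-0.280620) = 3.294181
  x_3 = -0.280620 - 3.294181×(-0.280620 - 0.070000)/(3.294181 - 5.420343)
       = -0.823855
Iteration 3:
  f(-0.280620) = 3.294181
  f(-0.823855) = -0.502314
  x_4 = -0.823855 - (-0.502314)×(-0.823855 - (-0.280620))/(-0.502314 - 3.294181)
       = -0.751980
Iteration 4:
  f(-0.823855) = -0.502314
  f(-0.751980) = 0.062895
  x_5 = -0.751980 - 0.062895×(-0.751980 - (-0.823855))/(0.062895 - (-0.502314))
       = -0.759978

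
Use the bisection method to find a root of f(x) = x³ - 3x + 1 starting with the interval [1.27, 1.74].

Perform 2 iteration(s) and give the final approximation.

f(x) = x³ - 3x + 1
Initial interval: [1.27, 1.74]

Iteration 1:
  c_1 = (1.270000 + 1.740000)/2 = 1.505000
  f(c_1) = f(1.505000) = -0.106137
  f(a) × f(c) ≥ 0, new interval: [1.505000, 1.740000]
Iteration 2:
  c_2 = (1.505000 + 1.740000)/2 = 1.622500
  f(c_2) = f(1.622500) = 0.403741
  f(a) × f(c) < 0, new interval: [1.505000, 1.622500]

After 2 iteration(s), the approximation is c_2 = 1.622500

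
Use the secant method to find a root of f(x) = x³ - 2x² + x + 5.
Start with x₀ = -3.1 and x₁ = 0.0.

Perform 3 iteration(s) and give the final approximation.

f(x) = x³ - 2x² + x + 5
x₀ = -3.1, x₁ = 0.0

Secant formula: x_{n+1} = x_n - f(x_n)(x_n - x_{n-1})/(f(x_n) - f(x_{n-1}))

Iteration 1:
  f(-3.100000) = -47.111000
  f(0.000000) = 5.000000
  x_2 = 0.000000 - 5.000000×(0.000000 - (-3.100000))/(5.000000 - (-47.111000))
       = -0.297442
Iteration 2:
  f(0.000000) = 5.000000
  f(-0.297442) = 4.499299
  x_3 = -0.297442 - 4.499299×(-0.297442 - 0.000000)/(4.499299 - 5.000000)
       = -2.970257
Iteration 3:
  f(-0.297442) = 4.499299
  f(-2.970257) = -41.820004
  x_4 = -2.970257 - (-41.820004)×(-2.970257 - (-0.297442))/(-41.820004 - 4.499299)
       = -0.557070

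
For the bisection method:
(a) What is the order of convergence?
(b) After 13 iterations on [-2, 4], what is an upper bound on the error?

(a) Bisection has linear (order 1) convergence; the error is halved each step.

(b) Error bound = (b-a)/2^n = (4 - (-2))/2^{13}
    = 6/2^{13}

(a) 1 (linear); (b) error ≤ 7.32e-04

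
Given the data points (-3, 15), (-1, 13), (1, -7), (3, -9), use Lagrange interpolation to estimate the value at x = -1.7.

Lagrange interpolation formula:
P(x) = Σ yᵢ × Lᵢ(x)
where Lᵢ(x) = Π_{j≠i} (x - xⱼ)/(xᵢ - xⱼ)

L_0(-1.7) = (-1.7 - (-1))/(-3 - (-1)) × (-1.7 - 1)/(-3 - 1) × (-1.7 - 3)/(-3 - 3) = 0.185062
L_1(-1.7) = (-1.7 - (-3))/(-1 - (-3)) × (-1.7 - 1)/(-1 - 1) × (-1.7 - 3)/(-1 - 3) = 1.031063
L_2(-1.7) = (-1.7 - (-3))/(1 - (-3)) × (-1.7 - (-1))/(1 - (-1)) × (-1.7 - 3)/(1 - 3) = -0.267313
L_3(-1.7) = (-1.7 - (-3))/(3 - (-3)) × (-1.7 - (-1))/(3 - (-1)) × (-1.7 - 1)/(3 - 1) = 0.051188

P(-1.7) = 15×L_0(-1.7) + 13×L_1(-1.7) + (-7)×L_2(-1.7) + (-9)×L_3(-1.7)
P(-1.7) = 17.590250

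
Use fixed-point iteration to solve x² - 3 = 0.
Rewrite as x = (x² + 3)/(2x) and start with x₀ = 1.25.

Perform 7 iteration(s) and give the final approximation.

Equation: x² - 3 = 0
Fixed-point form: x = (x² + 3)/(2x)
x₀ = 1.25

x_1 = g(1.250000) = 1.825000
x_2 = g(1.825000) = 1.734418
x_3 = g(1.734418) = 1.732052
x_4 = g(1.732052) = 1.732051
x_5 = g(1.732051) = 1.732051
x_6 = g(1.732051) = 1.732051
x_7 = g(1.732051) = 1.732051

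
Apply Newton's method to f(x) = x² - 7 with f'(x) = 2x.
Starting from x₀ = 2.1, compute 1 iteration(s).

f(x) = x² - 7
f'(x) = 2x
x₀ = 2.1

Newton-Raphson formula: x_{n+1} = x_n - f(x_n)/f'(x_n)

Iteration 1:
  f(2.100000) = -2.590000
  f'(2.100000) = 4.200000
  x_1 = 2.100000 - (-2.590000)/4.200000 = 2.716667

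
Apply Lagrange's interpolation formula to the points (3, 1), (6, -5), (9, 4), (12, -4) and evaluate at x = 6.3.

Lagrange interpolation formula:
P(x) = Σ yᵢ × Lᵢ(x)
where Lᵢ(x) = Π_{j≠i} (x - xⱼ)/(xᵢ - xⱼ)

L_0(6.3) = (6.3 - 6)/(3 - 6) × (6.3 - 9)/(3 - 9) × (6.3 - 12)/(3 - 12) = -0.028500
L_1(6.3) = (6.3 - 3)/(6 - 3) × (6.3 - 9)/(6 - 9) × (6.3 - 12)/(6 - 12) = 0.940500
L_2(6.3) = (6.3 - 3)/(9 - 3) × (6.3 - 6)/(9 - 6) × (6.3 - 12)/(9 - 12) = 0.104500
L_3(6.3) = (6.3 - 3)/(12 - 3) × (6.3 - 6)/(12 - 6) × (6.3 - 9)/(12 - 9) = -0.016500

P(6.3) = 1×L_0(6.3) + (-5)×L_1(6.3) + 4×L_2(6.3) + (-4)×L_3(6.3)
P(6.3) = -4.247000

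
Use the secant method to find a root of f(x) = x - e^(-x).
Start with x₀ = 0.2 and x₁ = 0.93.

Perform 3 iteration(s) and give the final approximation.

f(x) = x - e^(-x)
x₀ = 0.2, x₁ = 0.93

Secant formula: x_{n+1} = x_n - f(x_n)(x_n - x_{n-1})/(f(x_n) - f(x_{n-1}))

Iteration 1:
  f(0.200000) = -0.618731
  f(0.930000) = 0.535446
  x_2 = 0.930000 - 0.535446×(0.930000 - 0.200000)/(0.535446 - (-0.618731))
       = 0.591338
Iteration 2:
  f(0.930000) = 0.535446
  f(0.591338) = 0.037752
  x_3 = 0.591338 - 0.037752×(0.591338 - 0.930000)/(0.037752 - 0.535446)
       = 0.565649
Iteration 3:
  f(0.591338) = 0.037752
  f(0.565649) = -0.002342
  x_4 = 0.565649 - (-0.002342)×(0.565649 - 0.591338)/(-0.002342 - 0.037752)
       = 0.567150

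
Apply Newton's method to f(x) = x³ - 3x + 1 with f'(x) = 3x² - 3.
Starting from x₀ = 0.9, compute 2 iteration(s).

f(x) = x³ - 3x + 1
f'(x) = 3x² - 3
x₀ = 0.9

Newton-Raphson formula: x_{n+1} = x_n - f(x_n)/f'(x_n)

Iteration 1:
  f(0.900000) = -0.971000
  f'(0.900000) = -0.570000
  x_1 = 0.900000 - (-0.971000)/(-0.570000) = -0.803509
Iteration 2:
  f(-0.803509) = 2.891760
  f'(-0.803509) = -1.063121
  x_2 = -0.803509 - 2.891760/(-1.063121) = 1.916558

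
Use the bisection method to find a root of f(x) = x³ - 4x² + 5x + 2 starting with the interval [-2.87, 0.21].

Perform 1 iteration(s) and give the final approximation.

f(x) = x³ - 4x² + 5x + 2
Initial interval: [-2.87, 0.21]

Iteration 1:
  c_1 = (-2.870000 + 0.210000)/2 = -1.330000
  f(c_1) = f(-1.330000) = -14.078237
  f(a) × f(c) ≥ 0, new interval: [-1.330000, 0.210000]

After 1 iteration(s), the approximation is c_1 = -1.330000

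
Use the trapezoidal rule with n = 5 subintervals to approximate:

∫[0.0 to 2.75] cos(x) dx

f(x) = cos(x)
a = 0.0, b = 2.75, n = 5
h = (b - a)/n = 0.550000

Trapezoidal rule: (h/2)[f(x₀) + 2f(x₁) + 2f(x₂) + ... + f(xₙ)]

x_0 = 0.0000, f(x_0) = 1.000000, coefficient = 1
x_1 = 0.5500, f(x_1) = 0.852525, coefficient = 2
x_2 = 1.1000, f(x_2) = 0.453596, coefficient = 2
x_3 = 1.6500, f(x_3) = -0.079121, coefficient = 2
x_4 = 2.2000, f(x_4) = -0.588501, coefficient = 2
x_5 = 2.7500, f(x_5) = -0.924302, coefficient = 1

I ≈ (0.550000/2) × 1.352695 = 0.371991
Exact value: 0.381661
Error: 0.009670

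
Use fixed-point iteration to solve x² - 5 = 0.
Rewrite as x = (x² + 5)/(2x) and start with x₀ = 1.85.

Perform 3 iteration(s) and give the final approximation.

Equation: x² - 5 = 0
Fixed-point form: x = (x² + 5)/(2x)
x₀ = 1.85

x_1 = g(1.850000) = 2.276351
x_2 = g(2.276351) = 2.236424
x_3 = g(2.236424) = 2.236068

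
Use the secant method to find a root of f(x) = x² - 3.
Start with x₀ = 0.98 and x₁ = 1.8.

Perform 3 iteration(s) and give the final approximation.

f(x) = x² - 3
x₀ = 0.98, x₁ = 1.8

Secant formula: x_{n+1} = x_n - f(x_n)(x_n - x_{n-1})/(f(x_n) - f(x_{n-1}))

Iteration 1:
  f(0.980000) = -2.039600
  f(1.800000) = 0.240000
  x_2 = 1.800000 - 0.240000×(1.800000 - 0.980000)/(0.240000 - (-2.039600))
       = 1.713669
Iteration 2:
  f(1.800000) = 0.240000
  f(1.713669) = -0.063338
  x_3 = 1.713669 - (-0.063338)×(1.713669 - 1.800000)/(-0.063338 - 0.240000)
       = 1.731695
Iteration 3:
  f(1.713669) = -0.063338
  f(1.731695) = -0.001231
  x_4 = 1.731695 - (-0.001231)×(1.731695 - 1.713669)/(-0.001231 - (-0.063338))
       = 1.732053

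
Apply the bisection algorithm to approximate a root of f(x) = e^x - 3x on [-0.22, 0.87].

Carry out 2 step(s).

f(x) = e^x - 3x
Initial interval: [-0.22, 0.87]

Iteration 1:
  c_1 = (-0.220000 + 0.870000)/2 = 0.325000
  f(c_1) = f(0.325000) = 0.409031
  f(a) × f(c) ≥ 0, new interval: [0.325000, 0.870000]
Iteration 2:
  c_2 = (0.325000 + 0.870000)/2 = 0.597500
  f(c_2) = f(0.597500) = 0.025069
  f(a) × f(c) ≥ 0, new interval: [0.597500, 0.870000]

After 2 iteration(s), the approximation is c_2 = 0.597500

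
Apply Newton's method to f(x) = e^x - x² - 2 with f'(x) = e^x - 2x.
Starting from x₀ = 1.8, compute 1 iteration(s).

f(x) = e^x - x² - 2
f'(x) = e^x - 2x
x₀ = 1.8

Newton-Raphson formula: x_{n+1} = x_n - f(x_n)/f'(x_n)

Iteration 1:
  f(1.800000) = 0.809647
  f'(1.800000) = 2.449647
  x_1 = 1.800000 - 0.809647/2.449647 = 1.469484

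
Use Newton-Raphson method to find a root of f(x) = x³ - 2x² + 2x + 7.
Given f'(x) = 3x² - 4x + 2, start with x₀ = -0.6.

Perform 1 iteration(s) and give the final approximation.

f(x) = x³ - 2x² + 2x + 7
f'(x) = 3x² - 4x + 2
x₀ = -0.6

Newton-Raphson formula: x_{n+1} = x_n - f(x_n)/f'(x_n)

Iteration 1:
  f(-0.600000) = 4.864000
  f'(-0.600000) = 5.480000
  x_1 = -0.600000 - 4.864000/5.480000 = -1.487591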